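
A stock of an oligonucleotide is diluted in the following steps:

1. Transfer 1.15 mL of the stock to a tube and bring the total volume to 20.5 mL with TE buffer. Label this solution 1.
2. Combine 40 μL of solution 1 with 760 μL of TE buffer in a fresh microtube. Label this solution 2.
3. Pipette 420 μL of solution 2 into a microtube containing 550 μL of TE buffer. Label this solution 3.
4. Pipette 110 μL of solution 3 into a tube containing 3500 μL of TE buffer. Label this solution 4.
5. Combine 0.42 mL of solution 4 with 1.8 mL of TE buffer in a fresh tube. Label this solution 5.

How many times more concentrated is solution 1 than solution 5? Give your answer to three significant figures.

8.01 × 10^3

Step 1: 1.15 mL brought to 20.5 mL → factor 20.5/1.15 = 17.826
Step 2: 40 μL + 760 μL = 800 μL total → factor 800/40 = 20
Step 3: 420 μL + 550 μL = 970 μL total → factor 970/420 = 2.3095
Step 4: 110 μL + 3500 μL = 3610 μL total → factor 3610/110 = 32.818
Step 5: 0.42 mL + 1.8 mL = 2.22 mL total → factor 2.22/0.42 = 5.2857
Dilution factor to solution 1 = 17.826; to solution 5 = 1.4283 × 10^5
[solution 1]/[solution 5] = (factor to solution 5)/(factor to solution 1) = 1.4283 × 10^5/17.826 = 8.01 × 10^3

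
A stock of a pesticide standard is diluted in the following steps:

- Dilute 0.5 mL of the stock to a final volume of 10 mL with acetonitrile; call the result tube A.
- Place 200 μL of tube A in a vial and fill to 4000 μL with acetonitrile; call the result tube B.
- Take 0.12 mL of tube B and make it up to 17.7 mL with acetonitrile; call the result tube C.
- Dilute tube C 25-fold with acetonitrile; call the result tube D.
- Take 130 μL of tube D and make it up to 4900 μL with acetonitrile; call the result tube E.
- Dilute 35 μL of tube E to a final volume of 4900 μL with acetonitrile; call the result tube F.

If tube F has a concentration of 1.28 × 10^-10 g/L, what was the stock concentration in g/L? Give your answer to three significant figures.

Step 1: 0.5 mL brought to 10 mL → factor 10/0.5 = 20
Step 2: 200 μL brought to 4000 μL → factor 4000/200 = 20
Step 3: 0.12 mL brought to 17.7 mL → factor 17.7/0.12 = 147.5
Step 4: 25-fold → factor 25
Step 5: 130 μL brought to 4900 μL → factor 4900/130 = 37.692
Step 6: 35 μL brought to 4900 μL → factor 4900/35 = 140
Overall dilution factor = 20 × 20 × 147.5 × 25 × 37.692 × 140 = 7.7835 × 10^9
Stock = 1.28 × 10^-10 g/L × 7.7835 × 10^9 = 0.996 g/L

0.996 g/L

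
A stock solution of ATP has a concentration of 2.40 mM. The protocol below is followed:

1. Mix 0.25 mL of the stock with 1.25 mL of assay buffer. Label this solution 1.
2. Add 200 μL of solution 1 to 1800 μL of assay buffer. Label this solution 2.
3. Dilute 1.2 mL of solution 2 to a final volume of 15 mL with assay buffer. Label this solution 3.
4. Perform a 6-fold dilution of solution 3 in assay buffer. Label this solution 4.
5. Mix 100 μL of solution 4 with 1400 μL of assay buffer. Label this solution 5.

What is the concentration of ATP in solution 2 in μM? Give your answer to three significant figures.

Step 1: 0.25 mL + 1.25 mL = 1.5 mL total → factor 1.5/0.25 = 6
Step 2: 200 μL + 1800 μL = 2000 μL total → factor 2000/200 = 10
Dilution factor through solution 2 = 6 × 10 = 60
[solution 2] = 2.40 mM / 60 = 0.04000 mM = 40.0 μM

40.0 μM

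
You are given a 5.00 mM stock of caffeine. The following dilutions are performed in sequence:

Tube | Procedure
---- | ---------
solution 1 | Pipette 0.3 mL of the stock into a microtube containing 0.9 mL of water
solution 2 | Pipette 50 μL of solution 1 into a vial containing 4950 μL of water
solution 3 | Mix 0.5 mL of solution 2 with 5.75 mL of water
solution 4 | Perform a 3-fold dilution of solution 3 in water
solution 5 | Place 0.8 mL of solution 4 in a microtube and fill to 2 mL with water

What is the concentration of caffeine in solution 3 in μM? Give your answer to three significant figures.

Step 1: 0.3 mL + 0.9 mL = 1.2 mL total → factor 1.2/0.3 = 4
Step 2: 50 μL + 4950 μL = 5000 μL total → factor 5000/50 = 100
Step 3: 0.5 mL + 5.75 mL = 6.25 mL total → factor 6.25/0.5 = 12.5
Dilution factor through solution 3 = 4 × 100 × 12.5 = 5000
[solution 3] = 5.00 mM / 5000 = 0.001000 mM = 1.00 μM

1.00 μM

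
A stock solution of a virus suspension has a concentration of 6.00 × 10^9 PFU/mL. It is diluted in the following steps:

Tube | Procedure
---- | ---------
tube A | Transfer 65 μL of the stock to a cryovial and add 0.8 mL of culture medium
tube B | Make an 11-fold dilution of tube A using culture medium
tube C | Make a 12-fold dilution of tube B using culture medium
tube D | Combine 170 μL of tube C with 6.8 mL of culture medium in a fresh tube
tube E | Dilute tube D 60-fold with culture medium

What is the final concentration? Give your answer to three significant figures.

Step 1: 65 μL + 0.8 mL = 865 μL total → factor 865/65 = 13.308
Step 2: 11-fold → factor 11
Step 3: 12-fold → factor 12
Step 4: 170 μL + 6.8 mL = 6970 μL total → factor 6970/170 = 41
Step 5: 60-fold → factor 60
Overall dilution factor = 13.308 × 11 × 12 × 41 × 60 = 4.3213 × 10^6
Final = 6.00 × 10^9 PFU/mL / 4.3213 × 10^6 = 1.39 × 10^3 PFU/mL

1.39 × 10^3 PFU/mL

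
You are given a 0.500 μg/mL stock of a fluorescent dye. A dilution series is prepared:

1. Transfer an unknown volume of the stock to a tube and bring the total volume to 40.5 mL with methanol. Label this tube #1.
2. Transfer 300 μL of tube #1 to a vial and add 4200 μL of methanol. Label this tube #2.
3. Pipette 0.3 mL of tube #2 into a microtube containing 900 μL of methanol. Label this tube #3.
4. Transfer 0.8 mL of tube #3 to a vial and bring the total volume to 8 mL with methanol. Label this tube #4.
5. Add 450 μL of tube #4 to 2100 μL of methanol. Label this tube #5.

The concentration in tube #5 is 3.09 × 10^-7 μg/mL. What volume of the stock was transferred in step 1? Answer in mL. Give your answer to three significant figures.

0.0851 mL

Step 1: v brought to 40.5 mL → factor = 40.5 mL/v
Step 2: 300 μL + 4200 μL = 4500 μL total → factor 4500/300 = 15
Step 3: 0.3 mL + 900 μL = 1.2 mL total → factor 1.2/0.3 = 4
Step 4: 0.8 mL brought to 8 mL → factor 8/0.8 = 10
Step 5: 450 μL + 2100 μL = 2550 μL total → factor 2550/450 = 5.6667
Product of known-step factors = 3400
Overall factor = 0.500 μg/mL / (3.09 × 10^-7 μg/mL) = 1.6181 × 10^6
Step-1 factor = 1.6181 × 10^6 / 3400 = 475.92
v = 40.5 mL / 475.92 = 0.0851 mL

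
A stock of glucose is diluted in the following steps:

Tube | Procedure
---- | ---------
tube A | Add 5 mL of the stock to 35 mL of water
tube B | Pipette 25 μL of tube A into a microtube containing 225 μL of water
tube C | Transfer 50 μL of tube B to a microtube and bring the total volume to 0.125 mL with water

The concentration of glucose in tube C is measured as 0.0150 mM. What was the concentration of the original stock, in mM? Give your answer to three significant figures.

Step 1: 5 mL + 35 mL = 40 mL total → factor 40/5 = 8
Step 2: 25 μL + 225 μL = 250 μL total → factor 250/25 = 10
Step 3: 50 μL brought to 0.125 mL → factor 125/50 = 2.5
Overall dilution factor = 8 × 10 × 2.5 = 200
Stock = 0.0150 mM × 200 = 3.00 mM

3.00 mM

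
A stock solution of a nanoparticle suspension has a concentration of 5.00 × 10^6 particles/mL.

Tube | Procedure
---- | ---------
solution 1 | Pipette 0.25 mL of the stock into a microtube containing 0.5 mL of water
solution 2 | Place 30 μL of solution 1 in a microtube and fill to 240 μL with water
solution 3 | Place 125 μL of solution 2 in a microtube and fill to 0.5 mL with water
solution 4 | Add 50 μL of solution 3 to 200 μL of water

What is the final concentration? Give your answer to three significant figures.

1.04 × 10^4 particles/mL

Step 1: 0.25 mL + 0.5 mL = 0.75 mL total → factor 0.75/0.25 = 3
Step 2: 30 μL brought to 240 μL → factor 240/30 = 8
Step 3: 125 μL brought to 0.5 mL → factor 500/125 = 4
Step 4: 50 μL + 200 μL = 250 μL total → factor 250/50 = 5
Overall dilution factor = 3 × 8 × 4 × 5 = 480
Final = 5.00 × 10^6 particles/mL / 480 = 1.04 × 10^4 particles/mL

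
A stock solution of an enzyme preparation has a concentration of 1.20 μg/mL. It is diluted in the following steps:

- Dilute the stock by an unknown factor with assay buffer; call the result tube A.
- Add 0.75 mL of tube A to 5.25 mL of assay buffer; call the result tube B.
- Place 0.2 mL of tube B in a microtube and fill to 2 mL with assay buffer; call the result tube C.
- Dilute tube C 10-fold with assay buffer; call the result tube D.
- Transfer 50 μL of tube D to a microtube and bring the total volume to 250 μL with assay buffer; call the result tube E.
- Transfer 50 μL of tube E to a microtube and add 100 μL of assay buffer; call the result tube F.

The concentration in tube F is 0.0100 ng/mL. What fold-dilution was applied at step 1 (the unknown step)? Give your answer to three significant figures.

10.0-fold

Step 1: unknown factor x
Step 2: 0.75 mL + 5.25 mL = 6 mL total → factor 6/0.75 = 8
Step 3: 0.2 mL brought to 2 mL → factor 2/0.2 = 10
Step 4: 10-fold → factor 10
Step 5: 50 μL brought to 250 μL → factor 250/50 = 5
Step 6: 50 μL + 100 μL = 150 μL total → factor 150/50 = 3
Product of known-step factors = 12000
Overall factor = 1.20 μg/mL / (0.0100 ng/mL) = 1.2 × 10^5
x = 1.2 × 10^5 / 12000 = 10.0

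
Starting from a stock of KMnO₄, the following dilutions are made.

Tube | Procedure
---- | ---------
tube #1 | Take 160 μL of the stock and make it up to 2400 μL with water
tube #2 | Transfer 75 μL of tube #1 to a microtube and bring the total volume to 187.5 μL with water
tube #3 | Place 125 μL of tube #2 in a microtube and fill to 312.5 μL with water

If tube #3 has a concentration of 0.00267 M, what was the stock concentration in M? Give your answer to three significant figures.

Step 1: 160 μL brought to 2400 μL → factor 2400/160 = 15
Step 2: 75 μL brought to 187.5 μL → factor 187.5/75 = 2.5
Step 3: 125 μL brought to 312.5 μL → factor 312.5/125 = 2.5
Overall dilution factor = 15 × 2.5 × 2.5 = 93.75
Stock = 0.00267 M × 93.75 = 0.250 M

0.250 M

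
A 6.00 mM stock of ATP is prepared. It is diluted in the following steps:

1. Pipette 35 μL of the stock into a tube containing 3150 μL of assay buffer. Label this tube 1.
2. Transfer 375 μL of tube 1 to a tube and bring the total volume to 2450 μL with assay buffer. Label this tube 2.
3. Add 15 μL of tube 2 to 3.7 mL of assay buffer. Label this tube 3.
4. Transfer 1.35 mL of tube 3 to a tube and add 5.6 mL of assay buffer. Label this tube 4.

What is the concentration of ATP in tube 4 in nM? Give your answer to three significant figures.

Step 1: 35 μL + 3150 μL = 3185 μL total → factor 3185/35 = 91
Step 2: 375 μL brought to 2450 μL → factor 2450/375 = 6.5333
Step 3: 15 μL + 3.7 mL = 3715 μL total → factor 3715/15 = 247.67
Step 4: 1.35 mL + 5.6 mL = 6.95 mL total → factor 6.95/1.35 = 5.1481
Overall dilution factor = 91 × 6.5333 × 247.67 × 5.1481 = 7.5804 × 10^5
Final = 6.00 mM / 7.5804 × 10^5 = 7.915 × 10^-6 mM = 7.92 nM

7.92 nM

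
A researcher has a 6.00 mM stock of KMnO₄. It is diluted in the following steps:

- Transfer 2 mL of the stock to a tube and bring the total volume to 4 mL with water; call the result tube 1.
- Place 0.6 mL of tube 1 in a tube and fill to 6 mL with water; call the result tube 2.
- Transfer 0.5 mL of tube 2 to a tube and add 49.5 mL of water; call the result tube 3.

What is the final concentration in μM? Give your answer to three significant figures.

Step 1: 2 mL brought to 4 mL → factor 4/2 = 2
Step 2: 0.6 mL brought to 6 mL → factor 6/0.6 = 10
Step 3: 0.5 mL + 49.5 mL = 50 mL total → factor 50/0.5 = 100
Overall dilution factor = 2 × 10 × 100 = 2000
Final = 6.00 mM / 2000 = 0.003000 mM = 3.00 μM

3.00 μM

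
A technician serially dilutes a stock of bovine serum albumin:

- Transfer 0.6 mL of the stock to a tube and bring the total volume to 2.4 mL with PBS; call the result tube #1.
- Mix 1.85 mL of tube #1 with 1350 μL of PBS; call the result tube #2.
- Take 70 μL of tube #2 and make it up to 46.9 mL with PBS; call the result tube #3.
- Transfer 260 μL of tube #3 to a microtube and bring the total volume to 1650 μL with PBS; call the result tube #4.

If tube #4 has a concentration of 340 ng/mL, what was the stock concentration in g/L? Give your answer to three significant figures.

10.0 g/L

Step 1: 0.6 mL brought to 2.4 mL → factor 2.4/0.6 = 4
Step 2: 1.85 mL + 1350 μL = 3.2 mL total → factor 3.2/1.85 = 1.7297
Step 3: 70 μL brought to 46.9 mL → factor 46900/70 = 670
Step 4: 260 μL brought to 1650 μL → factor 1650/260 = 6.3462
Overall dilution factor = 4 × 1.7297 × 670 × 6.3462 = 29419
Stock = 340 ng/mL × 29419 = 1.000 × 10^7 ng/mL = 10.0 g/L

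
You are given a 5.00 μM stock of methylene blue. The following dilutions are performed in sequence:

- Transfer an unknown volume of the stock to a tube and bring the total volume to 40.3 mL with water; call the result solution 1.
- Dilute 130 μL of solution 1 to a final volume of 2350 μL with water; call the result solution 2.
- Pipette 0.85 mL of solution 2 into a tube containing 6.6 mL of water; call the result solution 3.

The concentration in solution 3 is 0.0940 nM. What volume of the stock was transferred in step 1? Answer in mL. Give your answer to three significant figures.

0.120 mL

Step 1: v brought to 40.3 mL → factor = 40.3 mL/v
Step 2: 130 μL brought to 2350 μL → factor 2350/130 = 18.077
Step 3: 0.85 mL + 6.6 mL = 7.45 mL total → factor 7.45/0.85 = 8.7647
Product of known-step factors = 158.44
Overall factor = 5.00 μM / (0.0940 nM) = 53191
Step-1 factor = 53191 / 158.44 = 335.72
v = 40.3 mL / 335.72 = 0.120 mL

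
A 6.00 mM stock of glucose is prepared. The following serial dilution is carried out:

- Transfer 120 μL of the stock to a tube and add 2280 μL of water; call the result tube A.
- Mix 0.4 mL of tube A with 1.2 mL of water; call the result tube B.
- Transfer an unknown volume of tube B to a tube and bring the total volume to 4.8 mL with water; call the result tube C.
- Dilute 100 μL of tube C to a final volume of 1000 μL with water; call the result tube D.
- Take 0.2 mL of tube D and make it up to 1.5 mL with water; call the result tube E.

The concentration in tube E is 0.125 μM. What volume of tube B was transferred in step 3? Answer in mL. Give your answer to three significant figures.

Step 1: 120 μL + 2280 μL = 2400 μL total → factor 2400/120 = 20
Step 2: 0.4 mL + 1.2 mL = 1.6 mL total → factor 1.6/0.4 = 4
Step 3: v brought to 4.8 mL → factor = 4.8 mL/v
Step 4: 100 μL brought to 1000 μL → factor 1000/100 = 10
Step 5: 0.2 mL brought to 1.5 mL → factor 1.5/0.2 = 7.5
Product of known-step factors = 6000
Overall factor = 6.00 mM / (0.125 μM) = 48000
Step-3 factor = 48000 / 6000 = 8
v = 4.8 mL / 8 = 0.600 mL

0.600 mL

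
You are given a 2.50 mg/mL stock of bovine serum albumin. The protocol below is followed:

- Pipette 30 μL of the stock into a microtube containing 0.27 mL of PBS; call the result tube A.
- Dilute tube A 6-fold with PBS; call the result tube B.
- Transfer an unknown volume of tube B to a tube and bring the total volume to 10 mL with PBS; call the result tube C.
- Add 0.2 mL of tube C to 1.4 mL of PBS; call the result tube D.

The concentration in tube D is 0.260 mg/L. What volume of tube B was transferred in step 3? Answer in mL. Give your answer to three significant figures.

Step 1: 30 μL + 0.27 mL = 300 μL total → factor 300/30 = 10
Step 2: 6-fold → factor 6
Step 3: v brought to 10 mL → factor = 10 mL/v
Step 4: 0.2 mL + 1.4 mL = 1.6 mL total → factor 1.6/0.2 = 8
Product of known-step factors = 480
Overall factor = 2.50 mg/mL / (0.260 mg/L) = 9615.4
Step-3 factor = 9615.4 / 480 = 20.032
v = 10 mL / 20.032 = 0.499 mL

0.499 mL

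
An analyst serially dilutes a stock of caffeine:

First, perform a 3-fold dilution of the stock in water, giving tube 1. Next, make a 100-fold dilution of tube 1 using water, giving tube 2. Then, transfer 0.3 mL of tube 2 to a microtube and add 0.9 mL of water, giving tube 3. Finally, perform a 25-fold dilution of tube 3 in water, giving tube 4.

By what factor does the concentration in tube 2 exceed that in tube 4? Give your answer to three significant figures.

Step 1: 3-fold → factor 3
Step 2: 100-fold → factor 100
Step 3: 0.3 mL + 0.9 mL = 1.2 mL total → factor 1.2/0.3 = 4
Step 4: 25-fold → factor 25
Dilution factor to tube 2 = 300; to tube 4 = 30000
[tube 2]/[tube 4] = (factor to tube 4)/(factor to tube 2) = 30000/300 = 100

100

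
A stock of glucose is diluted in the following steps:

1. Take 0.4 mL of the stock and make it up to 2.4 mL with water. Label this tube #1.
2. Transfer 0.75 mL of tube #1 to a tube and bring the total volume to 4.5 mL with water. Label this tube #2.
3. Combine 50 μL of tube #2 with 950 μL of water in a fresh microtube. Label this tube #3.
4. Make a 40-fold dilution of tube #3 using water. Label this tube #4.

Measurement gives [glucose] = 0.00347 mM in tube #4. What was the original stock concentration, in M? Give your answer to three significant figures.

0.0999 M

Step 1: 0.4 mL brought to 2.4 mL → factor 2.4/0.4 = 6
Step 2: 0.75 mL brought to 4.5 mL → factor 4.5/0.75 = 6
Step 3: 50 μL + 950 μL = 1000 μL total → factor 1000/50 = 20
Step 4: 40-fold → factor 40
Overall dilution factor = 6 × 6 × 20 × 40 = 28800
Stock = 0.00347 mM × 28800 = 99.94 mM = 0.0999 M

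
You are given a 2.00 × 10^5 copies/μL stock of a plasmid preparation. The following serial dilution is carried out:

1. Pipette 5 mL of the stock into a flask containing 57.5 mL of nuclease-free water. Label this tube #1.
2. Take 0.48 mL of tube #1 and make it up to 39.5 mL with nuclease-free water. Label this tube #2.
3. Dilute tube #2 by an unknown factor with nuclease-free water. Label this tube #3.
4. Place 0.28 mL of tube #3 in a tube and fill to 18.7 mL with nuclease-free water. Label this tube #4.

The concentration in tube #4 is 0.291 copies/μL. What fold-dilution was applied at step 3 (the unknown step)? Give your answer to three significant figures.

Step 1: 5 mL + 57.5 mL = 62.5 mL total → factor 62.5/5 = 12.5
Step 2: 0.48 mL brought to 39.5 mL → factor 39.5/0.48 = 82.292
Step 3: unknown factor x
Step 4: 0.28 mL brought to 18.7 mL → factor 18.7/0.28 = 66.786
Product of known-step factors = 68699
Overall factor = 2.00 × 10^5 copies/μL / (0.291 copies/μL) = 6.8729 × 10^5
x = 6.8729 × 10^5 / 68699 = 10.0

10.0-fold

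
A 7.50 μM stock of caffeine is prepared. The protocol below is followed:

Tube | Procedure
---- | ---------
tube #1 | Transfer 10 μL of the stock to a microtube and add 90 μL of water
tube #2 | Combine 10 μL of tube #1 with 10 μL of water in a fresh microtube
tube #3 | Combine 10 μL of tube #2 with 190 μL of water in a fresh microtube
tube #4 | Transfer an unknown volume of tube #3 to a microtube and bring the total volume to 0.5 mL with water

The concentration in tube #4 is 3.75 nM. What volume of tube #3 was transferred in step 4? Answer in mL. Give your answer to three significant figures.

0.100 mL

Step 1: 10 μL + 90 μL = 100 μL total → factor 100/10 = 10
Step 2: 10 μL + 10 μL = 20 μL total → factor 20/10 = 2
Step 3: 10 μL + 190 μL = 200 μL total → factor 200/10 = 20
Step 4: v brought to 0.5 mL → factor = 0.5 mL/v
Product of known-step factors = 400
Overall factor = 7.50 μM / (3.75 nM) = 2000
Step-4 factor = 2000 / 400 = 5
v = 0.5 mL / 5 = 0.100 mL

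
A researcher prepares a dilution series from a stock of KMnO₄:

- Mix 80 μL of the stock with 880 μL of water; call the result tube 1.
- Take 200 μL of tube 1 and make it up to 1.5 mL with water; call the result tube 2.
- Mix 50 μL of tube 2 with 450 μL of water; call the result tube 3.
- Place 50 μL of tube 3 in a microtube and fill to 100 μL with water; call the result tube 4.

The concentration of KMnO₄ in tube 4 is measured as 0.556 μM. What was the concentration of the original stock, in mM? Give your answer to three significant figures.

1.00 mM

Step 1: 80 μL + 880 μL = 960 μL total → factor 960/80 = 12
Step 2: 200 μL brought to 1.5 mL → factor 1500/200 = 7.5
Step 3: 50 μL + 450 μL = 500 μL total → factor 500/50 = 10
Step 4: 50 μL brought to 100 μL → factor 100/50 = 2
Overall dilution factor = 12 × 7.5 × 10 × 2 = 1800
Stock = 0.556 μM × 1800 = 1001 μM = 1.00 mM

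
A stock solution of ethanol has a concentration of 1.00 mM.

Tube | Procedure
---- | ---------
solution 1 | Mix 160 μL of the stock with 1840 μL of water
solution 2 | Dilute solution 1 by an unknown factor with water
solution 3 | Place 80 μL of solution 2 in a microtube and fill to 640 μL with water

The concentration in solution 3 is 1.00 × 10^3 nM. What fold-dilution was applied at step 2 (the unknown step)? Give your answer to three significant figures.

10.0-fold

Step 1: 160 μL + 1840 μL = 2000 μL total → factor 2000/160 = 12.5
Step 2: unknown factor x
Step 3: 80 μL brought to 640 μL → factor 640/80 = 8
Product of known-step factors = 100
Overall factor = 1.00 mM / (1.00 × 10^3 nM) = 1000
x = 1000 / 100 = 10.0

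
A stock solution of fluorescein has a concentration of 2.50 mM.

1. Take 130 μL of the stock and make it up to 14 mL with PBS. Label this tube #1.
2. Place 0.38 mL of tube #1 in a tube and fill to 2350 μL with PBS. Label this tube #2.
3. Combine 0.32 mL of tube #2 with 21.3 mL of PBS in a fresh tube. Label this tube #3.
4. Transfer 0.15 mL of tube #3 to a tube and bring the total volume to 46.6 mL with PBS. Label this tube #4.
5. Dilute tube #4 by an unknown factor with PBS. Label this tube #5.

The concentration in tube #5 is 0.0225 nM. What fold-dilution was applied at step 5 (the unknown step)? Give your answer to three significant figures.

7.95-fold

Step 1: 130 μL brought to 14 mL → factor 14000/130 = 107.69
Step 2: 0.38 mL brought to 2350 μL → factor 2.35/0.38 = 6.1842
Step 3: 0.32 mL + 21.3 mL = 21.62 mL total → factor 21.62/0.32 = 67.562
Step 4: 0.15 mL brought to 46.6 mL → factor 46.6/0.15 = 310.67
Step 5: unknown factor x
Product of known-step factors = 1.3979 × 10^7
Overall factor = 2.50 mM / (0.0225 nM) = 1.1111 × 10^8
x = 1.1111 × 10^8 / 1.3979 × 10^7 = 7.95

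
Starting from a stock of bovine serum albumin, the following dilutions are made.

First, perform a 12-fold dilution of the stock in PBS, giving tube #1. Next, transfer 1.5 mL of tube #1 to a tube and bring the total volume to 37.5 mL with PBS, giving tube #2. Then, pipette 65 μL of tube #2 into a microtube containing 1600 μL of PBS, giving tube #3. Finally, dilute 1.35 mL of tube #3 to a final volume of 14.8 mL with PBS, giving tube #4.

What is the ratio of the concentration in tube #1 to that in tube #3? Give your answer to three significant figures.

Step 1: 12-fold → factor 12
Step 2: 1.5 mL brought to 37.5 mL → factor 37.5/1.5 = 25
Step 3: 65 μL + 1600 μL = 1665 μL total → factor 1665/65 = 25.615
Dilution factor to tube #1 = 12; to tube #3 = 7684.6
[tube #1]/[tube #3] = (factor to tube #3)/(factor to tube #1) = 7684.6/12 = 640

640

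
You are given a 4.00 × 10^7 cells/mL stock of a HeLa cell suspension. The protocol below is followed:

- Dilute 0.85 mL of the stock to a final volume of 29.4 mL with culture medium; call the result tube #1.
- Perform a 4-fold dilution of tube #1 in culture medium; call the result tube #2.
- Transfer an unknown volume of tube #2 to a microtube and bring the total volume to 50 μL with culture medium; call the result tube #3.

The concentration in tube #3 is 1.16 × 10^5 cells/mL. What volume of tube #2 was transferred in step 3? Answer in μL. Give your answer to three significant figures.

Step 1: 0.85 mL brought to 29.4 mL → factor 29.4/0.85 = 34.588
Step 2: 4-fold → factor 4
Step 3: v brought to 50 μL → factor = 50 μL/v
Product of known-step factors = 138.35
Overall factor = 4.00 × 10^7 cells/mL / (1.16 × 10^5 cells/mL) = 344.83
Step-3 factor = 344.83 / 138.35 = 2.4924
v = 50 μL / 2.4924 = 20.1 μL

20.1 μL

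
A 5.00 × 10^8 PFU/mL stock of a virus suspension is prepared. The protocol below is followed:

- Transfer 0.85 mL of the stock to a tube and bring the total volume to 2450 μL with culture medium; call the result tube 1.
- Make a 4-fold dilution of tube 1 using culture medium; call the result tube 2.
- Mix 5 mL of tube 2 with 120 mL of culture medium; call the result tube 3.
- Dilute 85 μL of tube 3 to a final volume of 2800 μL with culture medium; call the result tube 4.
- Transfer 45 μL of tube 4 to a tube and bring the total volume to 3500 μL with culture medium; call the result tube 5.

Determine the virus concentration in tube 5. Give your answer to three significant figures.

677 PFU/mL

Step 1: 0.85 mL brought to 2450 μL → factor 2.45/0.85 = 2.8824
Step 2: 4-fold → factor 4
Step 3: 5 mL + 120 mL = 125 mL total → factor 125/5 = 25
Step 4: 85 μL brought to 2800 μL → factor 2800/85 = 32.941
Step 5: 45 μL brought to 3500 μL → factor 3500/45 = 77.778
Overall dilution factor = 2.8824 × 4 × 25 × 32.941 × 77.778 = 7.3849 × 10^5
Final = 5.00 × 10^8 PFU/mL / 7.3849 × 10^5 = 677 PFU/mL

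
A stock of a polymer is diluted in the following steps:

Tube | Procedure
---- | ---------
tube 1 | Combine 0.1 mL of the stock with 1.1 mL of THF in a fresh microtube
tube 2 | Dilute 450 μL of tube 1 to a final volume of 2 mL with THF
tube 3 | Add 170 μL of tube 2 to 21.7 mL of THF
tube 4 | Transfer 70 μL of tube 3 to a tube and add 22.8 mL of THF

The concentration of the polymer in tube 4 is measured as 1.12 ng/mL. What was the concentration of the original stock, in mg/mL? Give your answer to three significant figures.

Step 1: 0.1 mL + 1.1 mL = 1.2 mL total → factor 1.2/0.1 = 12
Step 2: 450 μL brought to 2 mL → factor 2000/450 = 4.4444
Step 3: 170 μL + 21.7 mL = 21870 μL total → factor 21870/170 = 128.65
Step 4: 70 μL + 22.8 mL = 22870 μL total → factor 22870/70 = 326.71
Overall dilution factor = 12 × 4.4444 × 128.65 × 326.71 = 2.2416 × 10^6
Stock = 1.12 ng/mL × 2.2416 × 10^6 = 2.511 × 10^6 ng/mL = 2.51 mg/mL

2.51 mg/mL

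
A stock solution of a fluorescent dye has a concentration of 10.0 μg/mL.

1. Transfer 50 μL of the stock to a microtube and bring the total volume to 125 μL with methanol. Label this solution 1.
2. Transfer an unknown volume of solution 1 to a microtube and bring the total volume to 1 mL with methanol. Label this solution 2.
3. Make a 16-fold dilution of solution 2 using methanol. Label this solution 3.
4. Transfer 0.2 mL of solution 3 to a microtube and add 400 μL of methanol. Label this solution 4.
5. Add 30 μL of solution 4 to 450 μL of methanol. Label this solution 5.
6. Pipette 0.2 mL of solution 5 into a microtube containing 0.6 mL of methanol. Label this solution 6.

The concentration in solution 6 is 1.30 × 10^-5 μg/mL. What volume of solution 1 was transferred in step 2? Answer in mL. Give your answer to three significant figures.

0.00998 mL

Step 1: 50 μL brought to 125 μL → factor 125/50 = 2.5
Step 2: v brought to 1 mL → factor = 1 mL/v
Step 3: 16-fold → factor 16
Step 4: 0.2 mL + 400 μL = 0.6 mL total → factor 0.6/0.2 = 3
Step 5: 30 μL + 450 μL = 480 μL total → factor 480/30 = 16
Step 6: 0.2 mL + 0.6 mL = 0.8 mL total → factor 0.8/0.2 = 4
Product of known-step factors = 7680
Overall factor = 10.0 μg/mL / (1.30 × 10^-5 μg/mL) = 7.6923 × 10^5
Step-2 factor = 7.6923 × 10^5 / 7680 = 100.16
v = 1 mL / 100.16 = 0.00998 mL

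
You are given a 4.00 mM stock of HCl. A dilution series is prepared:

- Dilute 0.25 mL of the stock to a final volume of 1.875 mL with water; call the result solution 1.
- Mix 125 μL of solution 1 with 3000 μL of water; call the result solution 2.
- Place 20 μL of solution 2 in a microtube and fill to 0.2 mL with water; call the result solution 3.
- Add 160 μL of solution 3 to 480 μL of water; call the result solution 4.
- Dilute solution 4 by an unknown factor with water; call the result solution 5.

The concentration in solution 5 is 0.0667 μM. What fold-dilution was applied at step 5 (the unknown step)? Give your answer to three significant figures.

8.00-fold

Step 1: 0.25 mL brought to 1.875 mL → factor 1.875/0.25 = 7.5
Step 2: 125 μL + 3000 μL = 3125 μL total → factor 3125/125 = 25
Step 3: 20 μL brought to 0.2 mL → factor 200/20 = 10
Step 4: 160 μL + 480 μL = 640 μL total → factor 640/160 = 4
Step 5: unknown factor x
Product of known-step factors = 7500
Overall factor = 4.00 mM / (0.0667 μM) = 59970
x = 59970 / 7500 = 8.00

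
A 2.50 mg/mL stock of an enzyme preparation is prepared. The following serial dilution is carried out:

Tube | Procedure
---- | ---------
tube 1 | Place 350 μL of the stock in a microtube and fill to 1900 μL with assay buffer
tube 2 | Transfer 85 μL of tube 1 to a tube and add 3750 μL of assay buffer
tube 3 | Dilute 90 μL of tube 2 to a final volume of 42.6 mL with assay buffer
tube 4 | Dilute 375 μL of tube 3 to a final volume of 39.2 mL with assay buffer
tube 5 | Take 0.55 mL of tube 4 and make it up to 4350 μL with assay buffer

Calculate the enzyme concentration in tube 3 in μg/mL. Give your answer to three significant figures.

Step 1: 350 μL brought to 1900 μL → factor 1900/350 = 5.4286
Step 2: 85 μL + 3750 μL = 3835 μL total → factor 3835/85 = 45.118
Step 3: 90 μL brought to 42.6 mL → factor 42600/90 = 473.33
Dilution factor through tube 3 = 5.4286 × 45.118 × 473.33 = 1.1593 × 10^5
[tube 3] = 2.50 mg/mL / 1.1593 × 10^5 = 2.156 × 10^-5 mg/mL = 0.0216 μg/mL

0.0216 μg/mL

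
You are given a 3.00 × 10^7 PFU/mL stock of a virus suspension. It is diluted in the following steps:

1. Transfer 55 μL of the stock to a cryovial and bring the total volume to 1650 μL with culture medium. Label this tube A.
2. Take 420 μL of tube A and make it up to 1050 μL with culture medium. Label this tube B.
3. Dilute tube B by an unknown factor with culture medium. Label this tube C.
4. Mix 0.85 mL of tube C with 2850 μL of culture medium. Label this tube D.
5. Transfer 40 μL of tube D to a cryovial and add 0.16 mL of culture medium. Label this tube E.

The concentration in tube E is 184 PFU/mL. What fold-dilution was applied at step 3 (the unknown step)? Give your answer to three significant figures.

Step 1: 55 μL brought to 1650 μL → factor 1650/55 = 30
Step 2: 420 μL brought to 1050 μL → factor 1050/420 = 2.5
Step 3: unknown factor x
Step 4: 0.85 mL + 2850 μL = 3.7 mL total → factor 3.7/0.85 = 4.3529
Step 5: 40 μL + 0.16 mL = 200 μL total → factor 200/40 = 5
Product of known-step factors = 1632.4
Overall factor = 3.00 × 10^7 PFU/mL / (184 PFU/mL) = 1.6304 × 10^5
x = 1.6304 × 10^5 / 1632.4 = 99.9

99.9-fold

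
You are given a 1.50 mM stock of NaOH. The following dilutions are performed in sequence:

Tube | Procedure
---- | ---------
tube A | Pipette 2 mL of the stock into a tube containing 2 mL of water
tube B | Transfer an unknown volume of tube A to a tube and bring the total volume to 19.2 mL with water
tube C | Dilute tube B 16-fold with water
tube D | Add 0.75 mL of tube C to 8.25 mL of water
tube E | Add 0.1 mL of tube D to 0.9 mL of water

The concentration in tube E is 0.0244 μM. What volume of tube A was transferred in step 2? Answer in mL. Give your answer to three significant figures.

1.20 mL

Step 1: 2 mL + 2 mL = 4 mL total → factor 4/2 = 2
Step 2: v brought to 19.2 mL → factor = 19.2 mL/v
Step 3: 16-fold → factor 16
Step 4: 0.75 mL + 8.25 mL = 9 mL total → factor 9/0.75 = 12
Step 5: 0.1 mL + 0.9 mL = 1 mL total → factor 1/0.1 = 10
Product of known-step factors = 3840
Overall factor = 1.50 mM / (0.0244 μM) = 61475
Step-2 factor = 61475 / 3840 = 16.009
v = 19.2 mL / 16.009 = 1.20 mL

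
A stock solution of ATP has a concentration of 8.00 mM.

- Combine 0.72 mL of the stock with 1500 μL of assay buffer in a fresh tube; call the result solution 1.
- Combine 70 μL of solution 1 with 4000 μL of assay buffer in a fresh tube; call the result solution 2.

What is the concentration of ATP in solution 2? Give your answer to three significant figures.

Step 1: 0.72 mL + 1500 μL = 2.22 mL total → factor 2.22/0.72 = 3.0833
Step 2: 70 μL + 4000 μL = 4070 μL total → factor 4070/70 = 58.143
Overall dilution factor = 3.0833 × 58.143 = 179.27
Final = 8.00 mM / 179.27 = 0.0446 mM

0.0446 mM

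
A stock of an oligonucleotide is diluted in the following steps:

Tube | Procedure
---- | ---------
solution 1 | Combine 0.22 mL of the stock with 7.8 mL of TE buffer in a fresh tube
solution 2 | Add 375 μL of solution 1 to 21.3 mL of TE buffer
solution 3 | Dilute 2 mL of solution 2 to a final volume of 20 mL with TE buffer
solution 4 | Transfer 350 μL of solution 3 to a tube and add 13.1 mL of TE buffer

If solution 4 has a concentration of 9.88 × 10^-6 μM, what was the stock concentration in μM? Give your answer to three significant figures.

Step 1: 0.22 mL + 7.8 mL = 8.02 mL total → factor 8.02/0.22 = 36.455
Step 2: 375 μL + 21.3 mL = 21675 μL total → factor 21675/375 = 57.8
Step 3: 2 mL brought to 20 mL → factor 20/2 = 10
Step 4: 350 μL + 13.1 mL = 13450 μL total → factor 13450/350 = 38.429
Overall dilution factor = 36.455 × 57.8 × 10 × 38.429 = 8.0972 × 10^5
Stock = 9.88 × 10^-6 μM × 8.0972 × 10^5 = 8.00 μM

8.00 μM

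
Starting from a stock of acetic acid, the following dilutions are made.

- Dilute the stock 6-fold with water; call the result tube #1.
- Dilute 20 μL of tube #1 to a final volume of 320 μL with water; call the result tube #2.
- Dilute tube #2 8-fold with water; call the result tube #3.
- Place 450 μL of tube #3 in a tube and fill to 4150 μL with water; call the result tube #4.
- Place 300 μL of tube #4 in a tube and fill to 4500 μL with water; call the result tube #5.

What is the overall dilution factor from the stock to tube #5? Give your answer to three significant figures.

1.06 × 10^5

Step 1: 6-fold → factor 6
Step 2: 20 μL brought to 320 μL → factor 320/20 = 16
Step 3: 8-fold → factor 8
Step 4: 450 μL brought to 4150 μL → factor 4150/450 = 9.2222
Step 5: 300 μL brought to 4500 μL → factor 4500/300 = 15
Overall dilution factor = 6 × 16 × 8 × 9.2222 × 15 = 1.0624 × 10^5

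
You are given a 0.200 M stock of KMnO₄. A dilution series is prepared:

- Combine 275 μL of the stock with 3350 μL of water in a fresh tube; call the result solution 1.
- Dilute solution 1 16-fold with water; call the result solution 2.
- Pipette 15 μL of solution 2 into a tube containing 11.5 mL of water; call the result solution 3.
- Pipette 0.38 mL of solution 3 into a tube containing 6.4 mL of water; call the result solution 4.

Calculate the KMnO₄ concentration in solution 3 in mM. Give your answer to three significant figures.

0.00124 mM

Step 1: 275 μL + 3350 μL = 3625 μL total → factor 3625/275 = 13.182
Step 2: 16-fold → factor 16
Step 3: 15 μL + 11.5 mL = 11515 μL total → factor 11515/15 = 767.67
Dilution factor through solution 3 = 13.182 × 16 × 767.67 = 1.6191 × 10^5
[solution 3] = 0.200 M / 1.6191 × 10^5 = 1.235 × 10^-6 M = 0.00124 mM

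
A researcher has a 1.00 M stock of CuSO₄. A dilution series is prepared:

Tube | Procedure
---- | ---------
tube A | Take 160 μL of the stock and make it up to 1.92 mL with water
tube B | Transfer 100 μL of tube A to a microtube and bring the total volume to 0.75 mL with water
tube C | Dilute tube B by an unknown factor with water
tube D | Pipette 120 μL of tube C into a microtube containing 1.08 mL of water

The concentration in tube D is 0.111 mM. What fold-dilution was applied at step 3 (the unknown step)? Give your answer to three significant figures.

Step 1: 160 μL brought to 1.92 mL → factor 1920/160 = 12
Step 2: 100 μL brought to 0.75 mL → factor 750/100 = 7.5
Step 3: unknown factor x
Step 4: 120 μL + 1.08 mL = 1200 μL total → factor 1200/120 = 10
Product of known-step factors = 900
Overall factor = 1.00 M / (0.111 mM) = 9009
x = 9009 / 900 = 10.0

10.0-fold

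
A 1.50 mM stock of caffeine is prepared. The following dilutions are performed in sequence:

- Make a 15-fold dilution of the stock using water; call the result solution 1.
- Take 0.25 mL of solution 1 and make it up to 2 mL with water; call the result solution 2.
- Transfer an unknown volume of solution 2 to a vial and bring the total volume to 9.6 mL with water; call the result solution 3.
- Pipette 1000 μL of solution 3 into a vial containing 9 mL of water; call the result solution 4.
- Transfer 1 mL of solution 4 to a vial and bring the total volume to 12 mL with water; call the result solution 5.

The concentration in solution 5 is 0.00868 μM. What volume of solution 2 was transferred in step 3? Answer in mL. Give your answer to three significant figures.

Step 1: 15-fold → factor 15
Step 2: 0.25 mL brought to 2 mL → factor 2/0.25 = 8
Step 3: v brought to 9.6 mL → factor = 9.6 mL/v
Step 4: 1000 μL + 9 mL = 10000 μL total → factor 10000/1000 = 10
Step 5: 1 mL brought to 12 mL → factor 12/1 = 12
Product of known-step factors = 14400
Overall factor = 1.50 mM / (0.00868 μM) = 1.7281 × 10^5
Step-3 factor = 1.7281 × 10^5 / 14400 = 12.001
v = 9.6 mL / 12.001 = 0.800 mL

0.800 mL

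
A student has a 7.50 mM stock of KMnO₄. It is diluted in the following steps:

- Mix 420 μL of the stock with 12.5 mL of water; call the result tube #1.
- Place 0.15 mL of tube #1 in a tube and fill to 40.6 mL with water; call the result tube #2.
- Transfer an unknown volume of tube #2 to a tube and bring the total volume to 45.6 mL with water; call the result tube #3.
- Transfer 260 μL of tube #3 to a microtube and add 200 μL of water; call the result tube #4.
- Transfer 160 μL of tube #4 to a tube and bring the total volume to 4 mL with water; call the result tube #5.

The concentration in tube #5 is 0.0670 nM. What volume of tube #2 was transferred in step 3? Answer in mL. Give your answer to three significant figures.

0.150 mL

Step 1: 420 μL + 12.5 mL = 12920 μL total → factor 12920/420 = 30.762
Step 2: 0.15 mL brought to 40.6 mL → factor 40.6/0.15 = 270.67
Step 3: v brought to 45.6 mL → factor = 45.6 mL/v
Step 4: 260 μL + 200 μL = 460 μL total → factor 460/260 = 1.7692
Step 5: 160 μL brought to 4 mL → factor 4000/160 = 25
Product of known-step factors = 3.6828 × 10^5
Overall factor = 7.50 mM / (0.0670 nM) = 1.1194 × 10^8
Step-3 factor = 1.1194 × 10^8 / 3.6828 × 10^5 = 303.96
v = 45.6 mL / 303.96 = 0.150 mL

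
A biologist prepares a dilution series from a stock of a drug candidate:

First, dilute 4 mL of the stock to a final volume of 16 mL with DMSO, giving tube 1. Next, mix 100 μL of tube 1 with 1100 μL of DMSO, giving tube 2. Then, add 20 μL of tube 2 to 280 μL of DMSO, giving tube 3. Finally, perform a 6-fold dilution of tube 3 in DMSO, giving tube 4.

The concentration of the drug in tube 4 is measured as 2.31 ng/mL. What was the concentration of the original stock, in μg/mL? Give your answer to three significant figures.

Step 1: 4 mL brought to 16 mL → factor 16/4 = 4
Step 2: 100 μL + 1100 μL = 1200 μL total → factor 1200/100 = 12
Step 3: 20 μL + 280 μL = 300 μL total → factor 300/20 = 15
Step 4: 6-fold → factor 6
Overall dilution factor = 4 × 12 × 15 × 6 = 4320
Stock = 2.31 ng/mL × 4320 = 9979 ng/mL = 9.98 μg/mL

9.98 μg/mL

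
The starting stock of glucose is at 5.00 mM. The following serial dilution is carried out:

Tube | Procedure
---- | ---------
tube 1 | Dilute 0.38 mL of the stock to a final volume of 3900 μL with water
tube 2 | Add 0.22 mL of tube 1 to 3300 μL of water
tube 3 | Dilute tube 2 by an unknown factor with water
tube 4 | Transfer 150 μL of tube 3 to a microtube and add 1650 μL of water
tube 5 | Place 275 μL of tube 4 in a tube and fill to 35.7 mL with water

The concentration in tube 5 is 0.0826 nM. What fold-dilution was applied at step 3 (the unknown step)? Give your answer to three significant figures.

237-fold

Step 1: 0.38 mL brought to 3900 μL → factor 3.9/0.38 = 10.263
Step 2: 0.22 mL + 3300 μL = 3.52 mL total → factor 3.52/0.22 = 16
Step 3: unknown factor x
Step 4: 150 μL + 1650 μL = 1800 μL total → factor 1800/150 = 12
Step 5: 275 μL brought to 35.7 mL → factor 35700/275 = 129.82
Product of known-step factors = 2.5581 × 10^5
Overall factor = 5.00 mM / (0.0826 nM) = 6.0533 × 10^7
x = 6.0533 × 10^7 / 2.5581 × 10^5 = 237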